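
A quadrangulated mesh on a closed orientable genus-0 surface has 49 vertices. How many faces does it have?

47

χ = 2 − 2·0 = 2, and every face is a square so 4F = 2E.
V − E + F = 2 with E = 4F/2 gives 49 − (4/2 − 1)·F = 2, so F = 47 and E = 94.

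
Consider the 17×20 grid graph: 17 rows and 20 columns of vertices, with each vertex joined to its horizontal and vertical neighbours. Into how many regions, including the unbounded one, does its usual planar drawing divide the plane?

305

The grid has V = 17·20 = 340 vertices and E = 17·19 + 20·16 = 643 edges.
F = 2 − V + E = 2 − 340 + 643 = 305.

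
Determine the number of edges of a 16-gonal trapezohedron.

64

The n-trapezohedron (dual of the n-antiprism) has V = 2·16 + 2 = 34, E = 4·16 = 64, F = 2·16 = 32.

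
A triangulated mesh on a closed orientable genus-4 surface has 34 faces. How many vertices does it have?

χ = 2 − 2·4 = -6, and every face is a triangle so 3F = 2E.
E = 3·34/2 = 51. Then V = -6 + E − F = -6 + 51 − 34 = 11.

11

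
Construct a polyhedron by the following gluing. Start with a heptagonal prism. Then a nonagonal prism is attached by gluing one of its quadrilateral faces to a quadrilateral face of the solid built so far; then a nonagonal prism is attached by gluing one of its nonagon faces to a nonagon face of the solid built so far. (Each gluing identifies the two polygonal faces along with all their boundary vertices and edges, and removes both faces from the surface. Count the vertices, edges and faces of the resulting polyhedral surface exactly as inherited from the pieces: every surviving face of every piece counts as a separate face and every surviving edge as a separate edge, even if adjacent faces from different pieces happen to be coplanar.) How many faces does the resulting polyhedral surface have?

27

A heptagonal prism: V=14, E=21, F=9.
Attach a nonagonal prism (V=18, E=27, F=11) along a 4-gon: merge 4 vertices and 4 edges, delete both glued faces → V=28, E=44, F=18.
Attach a nonagonal prism (V=18, E=27, F=11) along a 9-gon: merge 9 vertices and 9 edges, delete both glued faces → V=37, E=62, F=27.
Check: V − E + F = 37 − 62 + 27 = 2.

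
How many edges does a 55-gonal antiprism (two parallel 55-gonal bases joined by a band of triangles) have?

An antiprism on an n-gon has two n-gon caps and 2n triangles: V = 2·55 = 110, E = 4·55 = 220, F = 2·55 + 2 = 112.

220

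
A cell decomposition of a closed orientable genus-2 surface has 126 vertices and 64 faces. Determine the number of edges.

192

For a closed orientable surface of genus 2, χ = 2 − 2·2 = -2.
E = V + F − (-2) = 126 + 64 − (-2) = 192.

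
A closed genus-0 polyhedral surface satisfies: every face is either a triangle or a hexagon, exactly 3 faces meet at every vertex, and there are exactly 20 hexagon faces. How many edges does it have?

66

Let x be the number of triangles; then F = 20 + x.
Edge–face incidences: 2E = 6·20 + 3·x = 120 + 3x.
Every vertex has degree 3, so 3V = 2E.
Euler: V − E + F = 2 ⇒ (2E)/3 − E + (20 + x) = 2.
Multiply by 6: 2·(2E) − 3·(2E) + 6·(20 + x) = 12, i.e. 120 + 6x − (120 + 3x) = 12.
Collecting terms: 3x = 12, so x = 4.
Then 2E = 120 + 3·4 = 132, so E = 66, V = 2E/3 = 44, F = 20 + 4 = 24.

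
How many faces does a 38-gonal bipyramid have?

A bipyramid over an n-gon has 2n triangular faces and n + 2 vertices: V = 38 + 2 = 40, E = 3·38 = 114, F = 2·38 = 76.
Check: V − E + F = 40 − 114 + 76 = 2.

76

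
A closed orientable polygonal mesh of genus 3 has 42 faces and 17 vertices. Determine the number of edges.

63

For a closed orientable surface of genus 3, χ = 2 − 2·3 = -4.
E = V + F − (-4) = 17 + 42 − (-4) = 63.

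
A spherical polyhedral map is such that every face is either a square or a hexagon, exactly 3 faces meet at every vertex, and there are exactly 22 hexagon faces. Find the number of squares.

Let x be the number of squares; then F = 22 + x.
Edge–face incidences: 2E = 6·22 + 4·x = 132 + 4x.
Every vertex has degree 3, so 3V = 2E.
Euler: V − E + F = 2 ⇒ (2E)/3 − E + (22 + x) = 2.
Multiply by 6: 2·(2E) − 3·(2E) + 6·(22 + x) = 12, i.e. 132 + 6x − (132 + 4x) = 12.
Collecting terms: 2x = 12, so x = 6.
Then 2E = 132 + 4·6 = 156, so E = 78, V = 2E/3 = 52, F = 22 + 6 = 28.

6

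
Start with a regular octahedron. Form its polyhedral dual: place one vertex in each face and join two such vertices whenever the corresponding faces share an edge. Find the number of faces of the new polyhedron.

6

The base solid has V = 6, E = 12, F = 8.
The dual swaps V and F and preserves E: V′ = F = 8, E′ = E = 12, F′ = V = 6.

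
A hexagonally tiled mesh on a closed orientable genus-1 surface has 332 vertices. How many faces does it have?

χ = 2 − 2·1 = 0, and every face is a hexagon so 6F = 2E.
V − E + F = 0 with E = 6F/2 gives 332 − (6/2 − 1)·F = 0, so F = 166 and E = 498.

166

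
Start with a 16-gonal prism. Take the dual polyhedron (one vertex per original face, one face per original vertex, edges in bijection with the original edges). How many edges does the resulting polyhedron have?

48

The base solid has V = 32, E = 48, F = 18.
The dual swaps V and F and preserves E: V′ = F = 18, E′ = E = 48, F′ = V = 32.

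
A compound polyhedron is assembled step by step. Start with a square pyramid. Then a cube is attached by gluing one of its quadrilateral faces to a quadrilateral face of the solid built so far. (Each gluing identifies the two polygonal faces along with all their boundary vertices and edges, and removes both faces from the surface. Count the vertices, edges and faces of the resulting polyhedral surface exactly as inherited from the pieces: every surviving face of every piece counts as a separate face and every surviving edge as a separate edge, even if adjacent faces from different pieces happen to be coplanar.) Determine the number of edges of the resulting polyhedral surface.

16

A square pyramid: V=5, E=8, F=5.
Attach a cube (V=8, E=12, F=6) along a 4-gon: merge 4 vertices and 4 edges, delete both glued faces → V=9, E=16, F=9.
Check: V − E + F = 9 − 16 + 9 = 2.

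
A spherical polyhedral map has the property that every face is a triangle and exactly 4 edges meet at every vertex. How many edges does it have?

12

Each face has 3 edges and each edge borders two faces, so 2E = 3F.
Each vertex has degree 4, so 4V = 2E and hence V = 3F/4.
Euler: V − E + F = 2 ⇒ (3F/4) − (3F/2) + F = 2.
Multiply by 8: (6 − 12 + 8)F = 16, i.e. 2F = 16.
So F = 8, E = 3·8/2 = 12, V = 3·8/4 = 6.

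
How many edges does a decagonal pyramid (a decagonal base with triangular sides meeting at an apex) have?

A pyramid on an n-gon base has one n-gon and n triangles: V = 10 + 1 = 11, E = 2·10 = 20, F = 10 + 1 = 11.

20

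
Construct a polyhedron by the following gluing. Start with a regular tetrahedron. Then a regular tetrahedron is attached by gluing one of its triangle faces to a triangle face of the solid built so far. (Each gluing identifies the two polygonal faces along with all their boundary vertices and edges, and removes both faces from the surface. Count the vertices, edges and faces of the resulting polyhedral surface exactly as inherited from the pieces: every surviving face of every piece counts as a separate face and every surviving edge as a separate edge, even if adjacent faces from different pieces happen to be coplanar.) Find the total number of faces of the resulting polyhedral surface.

6

A regular tetrahedron: V=4, E=6, F=4.
Attach a regular tetrahedron (V=4, E=6, F=4) along a 3-gon: merge 3 vertices and 3 edges, delete both glued faces → V=5, E=9, F=6.
Check: V − E + F = 5 − 9 + 6 = 2.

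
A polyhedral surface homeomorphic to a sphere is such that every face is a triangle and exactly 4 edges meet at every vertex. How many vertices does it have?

Each face has 3 edges and each edge borders two faces, so 2E = 3F.
Each vertex has degree 4, so 4V = 2E and hence V = 3F/4.
Euler: V − E + F = 2 ⇒ (3F/4) − (3F/2) + F = 2.
Multiply by 8: (6 − 12 + 8)F = 16, i.e. 2F = 16.
So F = 8, E = 3·8/2 = 12, V = 3·8/4 = 6.

6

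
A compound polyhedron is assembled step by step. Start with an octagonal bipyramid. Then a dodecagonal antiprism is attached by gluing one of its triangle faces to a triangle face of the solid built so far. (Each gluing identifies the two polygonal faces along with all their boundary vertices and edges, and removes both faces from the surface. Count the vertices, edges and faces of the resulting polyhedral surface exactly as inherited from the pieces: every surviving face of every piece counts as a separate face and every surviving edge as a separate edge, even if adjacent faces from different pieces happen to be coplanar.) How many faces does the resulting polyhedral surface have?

An octagonal bipyramid: V=10, E=24, F=16.
Attach a dodecagonal antiprism (V=24, E=48, F=26) along a 3-gon: merge 3 vertices and 3 edges, delete both glued faces → V=31, E=69, F=40.
Check: V − E + F = 31 − 69 + 40 = 2.

40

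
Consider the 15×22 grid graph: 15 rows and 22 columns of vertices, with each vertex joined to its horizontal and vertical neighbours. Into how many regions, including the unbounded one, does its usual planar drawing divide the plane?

The grid has V = 15·22 = 330 vertices and E = 15·21 + 22·14 = 623 edges.
F = 2 − V + E = 2 − 330 + 623 = 295.

295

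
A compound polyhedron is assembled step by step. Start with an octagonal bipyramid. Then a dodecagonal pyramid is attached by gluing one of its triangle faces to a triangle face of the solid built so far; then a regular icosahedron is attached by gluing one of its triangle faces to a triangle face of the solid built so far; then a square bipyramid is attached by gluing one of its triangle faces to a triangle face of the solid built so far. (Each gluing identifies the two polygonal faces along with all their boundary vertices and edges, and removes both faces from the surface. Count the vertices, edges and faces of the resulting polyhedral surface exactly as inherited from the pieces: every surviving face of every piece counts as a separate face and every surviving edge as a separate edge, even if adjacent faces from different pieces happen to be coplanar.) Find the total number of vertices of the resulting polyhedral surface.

32

An octagonal bipyramid: V=10, E=24, F=16.
Attach a dodecagonal pyramid (V=13, E=24, F=13) along a 3-gon: merge 3 vertices and 3 edges, delete both glued faces → V=20, E=45, F=27.
Attach a regular icosahedron (V=12, E=30, F=20) along a 3-gon: merge 3 vertices and 3 edges, delete both glued faces → V=29, E=72, F=45.
Attach a square bipyramid (V=6, E=12, F=8) along a 3-gon: merge 3 vertices and 3 edges, delete both glued faces → V=32, E=81, F=51.
Check: V − E + F = 32 − 81 + 51 = 2.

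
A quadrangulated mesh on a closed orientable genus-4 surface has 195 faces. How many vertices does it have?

χ = 2 − 2·4 = -6, and every face is a square so 4F = 2E.
E = 4·195/2 = 390. Then V = -6 + E − F = -6 + 390 − 195 = 189.

189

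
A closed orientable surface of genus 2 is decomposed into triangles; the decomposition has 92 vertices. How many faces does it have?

188

χ = 2 − 2·2 = -2, and every face is a triangle so 3F = 2E.
V − E + F = -2 with E = 3F/2 gives 92 − (3/2 − 1)·F = -2, so F = 188 and E = 282.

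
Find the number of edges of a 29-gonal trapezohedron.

116

The n-trapezohedron (dual of the n-antiprism) has V = 2·29 + 2 = 60, E = 4·29 = 116, F = 2·29 = 58.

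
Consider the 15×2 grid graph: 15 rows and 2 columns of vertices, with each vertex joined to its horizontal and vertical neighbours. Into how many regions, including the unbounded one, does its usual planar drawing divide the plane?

15

The grid has V = 15·2 = 30 vertices and E = 15·1 + 2·14 = 43 edges.
F = 2 − V + E = 2 − 30 + 43 = 15.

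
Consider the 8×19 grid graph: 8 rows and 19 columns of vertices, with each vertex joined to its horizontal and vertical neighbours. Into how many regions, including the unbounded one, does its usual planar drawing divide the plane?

The grid has V = 8·19 = 152 vertices and E = 8·18 + 19·7 = 277 edges.
F = 2 − V + E = 2 − 152 + 277 = 127.

127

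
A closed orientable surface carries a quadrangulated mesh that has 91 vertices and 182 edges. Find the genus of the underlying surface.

1

Every face is a square and each edge borders two faces, so 4F = 2·182, giving F = 91.
χ = V − E + F = 91 − 182 + 91 = 0.
For a closed orientable surface χ = 2 − 2g, so g = (2 − (0))/2 = 1.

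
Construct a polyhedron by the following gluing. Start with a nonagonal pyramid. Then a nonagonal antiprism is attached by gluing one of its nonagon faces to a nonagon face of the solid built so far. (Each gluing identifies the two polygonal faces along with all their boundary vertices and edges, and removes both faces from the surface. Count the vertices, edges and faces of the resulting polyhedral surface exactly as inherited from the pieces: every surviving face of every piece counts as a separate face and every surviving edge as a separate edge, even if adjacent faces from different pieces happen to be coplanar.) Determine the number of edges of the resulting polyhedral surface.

A nonagonal pyramid: V=10, E=18, F=10.
Attach a nonagonal antiprism (V=18, E=36, F=20) along a 9-gon: merge 9 vertices and 9 edges, delete both glued faces → V=19, E=45, F=28.
Check: V − E + F = 19 − 45 + 28 = 2.

45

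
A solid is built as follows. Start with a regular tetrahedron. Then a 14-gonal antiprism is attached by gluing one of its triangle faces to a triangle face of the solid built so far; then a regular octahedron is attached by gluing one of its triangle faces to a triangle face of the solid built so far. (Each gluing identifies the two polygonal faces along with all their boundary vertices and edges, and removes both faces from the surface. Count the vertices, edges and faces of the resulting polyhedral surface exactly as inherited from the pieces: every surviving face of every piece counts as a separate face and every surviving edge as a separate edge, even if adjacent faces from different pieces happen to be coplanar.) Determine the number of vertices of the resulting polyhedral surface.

A regular tetrahedron: V=4, E=6, F=4.
Attach a 14-gonal antiprism (V=28, E=56, F=30) along a 3-gon: merge 3 vertices and 3 edges, delete both glued faces → V=29, E=59, F=32.
Attach a regular octahedron (V=6, E=12, F=8) along a 3-gon: merge 3 vertices and 3 edges, delete both glued faces → V=32, E=68, F=38.
Check: V − E + F = 32 − 68 + 38 = 2.

32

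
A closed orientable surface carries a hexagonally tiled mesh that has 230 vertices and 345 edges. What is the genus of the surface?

Every face is a hexagon and each edge borders two faces, so 6F = 2·345, giving F = 115.
χ = V − E + F = 230 − 345 + 115 = 0.
For a closed orientable surface χ = 2 − 2g, so g = (2 − (0))/2 = 1.

1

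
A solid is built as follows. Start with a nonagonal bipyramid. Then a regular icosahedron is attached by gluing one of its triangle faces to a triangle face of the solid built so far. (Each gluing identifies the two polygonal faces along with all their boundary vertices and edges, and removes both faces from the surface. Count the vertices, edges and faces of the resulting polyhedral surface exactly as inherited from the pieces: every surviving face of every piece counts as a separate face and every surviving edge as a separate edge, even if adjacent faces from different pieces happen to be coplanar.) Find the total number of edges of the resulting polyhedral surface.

A nonagonal bipyramid: V=11, E=27, F=18.
Attach a regular icosahedron (V=12, E=30, F=20) along a 3-gon: merge 3 vertices and 3 edges, delete both glued faces → V=20, E=54, F=36.
Check: V − E + F = 20 − 54 + 36 = 2.

54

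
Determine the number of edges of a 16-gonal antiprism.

64

An antiprism on an n-gon has two n-gon caps and 2n triangles: V = 2·16 = 32, E = 4·16 = 64, F = 2·16 + 2 = 34.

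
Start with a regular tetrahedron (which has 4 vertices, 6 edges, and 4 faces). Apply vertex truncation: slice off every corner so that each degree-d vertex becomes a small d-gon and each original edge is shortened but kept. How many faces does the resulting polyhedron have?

8

Truncation replaces each original edge-end by a new vertex, so V′ = 2E = 12.
Each original edge survives, and each old vertex of degree d contributes d new edges; summing degrees gives Σd = 2E, so E′ = E + 2E = 3E = 18.
Each original face survives and each original vertex becomes one new face: F′ = F + V = 8.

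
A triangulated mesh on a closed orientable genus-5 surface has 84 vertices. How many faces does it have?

184

χ = 2 − 2·5 = -8, and every face is a triangle so 3F = 2E.
V − E + F = -8 with E = 3F/2 gives 84 − (3/2 − 1)·F = -8, so F = 184 and E = 276.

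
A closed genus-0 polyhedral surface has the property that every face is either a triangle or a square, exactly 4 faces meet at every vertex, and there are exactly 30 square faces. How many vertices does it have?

36

Let x be the number of triangles; then F = 30 + x.
Edge–face incidences: 2E = 4·30 + 3·x = 120 + 3x.
Every vertex has degree 4, so 4V = 2E.
Euler: V − E + F = 2 ⇒ (2E)/4 − E + (30 + x) = 2.
Multiply by 8: 2·(2E) − 4·(2E) + 8·(30 + x) = 16, i.e. 240 + 8x − 2·(120 + 3x) = 16.
Collecting terms: 2x = 16, so x = 8.
Then 2E = 120 + 3·8 = 144, so E = 72, V = 2E/4 = 36, F = 30 + 8 = 38.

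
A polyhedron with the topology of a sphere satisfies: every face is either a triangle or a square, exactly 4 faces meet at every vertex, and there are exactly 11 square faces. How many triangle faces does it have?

8

Let x be the number of triangles; then F = 11 + x.
Edge–face incidences: 2E = 4·11 + 3·x = 44 + 3x.
Every vertex has degree 4, so 4V = 2E.
Euler: V − E + F = 2 ⇒ (2E)/4 − E + (11 + x) = 2.
Multiply by 8: 2·(2E) − 4·(2E) + 8·(11 + x) = 16, i.e. 88 + 8x − 2·(44 + 3x) = 16.
Collecting terms: 2x = 16, so x = 8.
Then 2E = 44 + 3·8 = 68, so E = 34, V = 2E/4 = 17, F = 11 + 8 = 19.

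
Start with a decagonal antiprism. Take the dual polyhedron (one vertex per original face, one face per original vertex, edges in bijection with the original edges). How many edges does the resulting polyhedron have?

40

The base solid has V = 20, E = 40, F = 22.
The dual swaps V and F and preserves E: V′ = F = 22, E′ = E = 40, F′ = V = 20.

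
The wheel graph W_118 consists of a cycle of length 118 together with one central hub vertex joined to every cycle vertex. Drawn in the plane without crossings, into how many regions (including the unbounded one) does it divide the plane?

W_118 has V = 118 + 1 = 119 vertices and E = 2·118 = 236 edges.
By Euler's formula F = 2 − V + E = 2 − 119 + 236 = 119.

119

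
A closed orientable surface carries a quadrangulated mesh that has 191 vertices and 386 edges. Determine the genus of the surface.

2

Every face is a square and each edge borders two faces, so 4F = 2·386, giving F = 193.
χ = V − E + F = 191 − 386 + 193 = -2.
For a closed orientable surface χ = 2 − 2g, so g = (2 − (-2))/2 = 2.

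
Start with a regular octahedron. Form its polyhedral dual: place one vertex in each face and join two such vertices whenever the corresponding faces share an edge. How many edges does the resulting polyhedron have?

12

The base solid has V = 6, E = 12, F = 8.
The dual swaps V and F and preserves E: V′ = F = 8, E′ = E = 12, F′ = V = 6.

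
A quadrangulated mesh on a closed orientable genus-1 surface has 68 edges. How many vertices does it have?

χ = 2 − 2·1 = 0, and every face is a square so 4F = 2E.
F = 2E/4 = 34. Then V = 0 + E − F = 0 + 68 − 34 = 34.

34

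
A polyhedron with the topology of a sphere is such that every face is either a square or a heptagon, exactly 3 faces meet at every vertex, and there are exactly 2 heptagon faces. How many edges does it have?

21

Let x be the number of squares; then F = 2 + x.
Edge–face incidences: 2E = 7·2 + 4·x = 14 + 4x.
Every vertex has degree 3, so 3V = 2E.
Euler: V − E + F = 2 ⇒ (2E)/3 − E + (2 + x) = 2.
Multiply by 6: 2·(2E) − 3·(2E) + 6·(2 + x) = 12, i.e. 12 + 6x − (14 + 4x) = 12.
Collecting terms: 2x − 2 = 12, so 2x = 14, so x = 7.
Then 2E = 14 + 4·7 = 42, so E = 21, V = 2E/3 = 14, F = 2 + 7 = 9.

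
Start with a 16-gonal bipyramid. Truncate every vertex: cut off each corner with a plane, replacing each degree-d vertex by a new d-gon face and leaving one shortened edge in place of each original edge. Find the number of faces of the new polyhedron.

The base solid has V = 18, E = 48, F = 32.
Truncation replaces each original edge-end by a new vertex, so V′ = 2E = 96.
Each original edge survives, and each old vertex of degree d contributes d new edges; summing degrees gives Σd = 2E, so E′ = E + 2E = 3E = 144.
Each original face survives and each original vertex becomes one new face: F′ = F + V = 50.

50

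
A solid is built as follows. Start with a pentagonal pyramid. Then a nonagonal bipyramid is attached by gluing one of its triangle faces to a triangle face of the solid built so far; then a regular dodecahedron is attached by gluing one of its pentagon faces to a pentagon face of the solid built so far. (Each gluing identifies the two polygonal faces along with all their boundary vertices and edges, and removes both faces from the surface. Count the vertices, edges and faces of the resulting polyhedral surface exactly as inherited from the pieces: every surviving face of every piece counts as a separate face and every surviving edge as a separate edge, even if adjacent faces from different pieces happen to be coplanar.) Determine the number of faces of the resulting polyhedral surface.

32

A pentagonal pyramid: V=6, E=10, F=6.
Attach a nonagonal bipyramid (V=11, E=27, F=18) along a 3-gon: merge 3 vertices and 3 edges, delete both glued faces → V=14, E=34, F=22.
Attach a regular dodecahedron (V=20, E=30, F=12) along a 5-gon: merge 5 vertices and 5 edges, delete both glued faces → V=29, E=59, F=32.
Check: V − E + F = 29 − 59 + 32 = 2.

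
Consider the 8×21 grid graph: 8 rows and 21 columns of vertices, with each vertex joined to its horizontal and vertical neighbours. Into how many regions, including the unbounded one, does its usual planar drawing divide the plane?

The grid has V = 8·21 = 168 vertices and E = 8·20 + 21·7 = 307 edges.
F = 2 − V + E = 2 − 168 + 307 = 141.

141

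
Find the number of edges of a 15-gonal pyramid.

A pyramid on an n-gon base has one n-gon and n triangles: V = 15 + 1 = 16, E = 2·15 = 30, F = 15 + 1 = 16.

30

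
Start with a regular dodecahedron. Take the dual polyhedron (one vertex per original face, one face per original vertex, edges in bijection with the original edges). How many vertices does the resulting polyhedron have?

12

The base solid has V = 20, E = 30, F = 12.
The dual swaps V and F and preserves E: V′ = F = 12, E′ = E = 30, F′ = V = 20.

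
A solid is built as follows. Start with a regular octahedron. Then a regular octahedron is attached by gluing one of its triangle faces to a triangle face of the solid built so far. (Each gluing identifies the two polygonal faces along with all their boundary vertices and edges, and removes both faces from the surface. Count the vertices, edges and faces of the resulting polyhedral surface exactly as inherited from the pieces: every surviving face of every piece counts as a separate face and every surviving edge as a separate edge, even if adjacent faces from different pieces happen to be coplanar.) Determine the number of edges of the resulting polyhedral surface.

A regular octahedron: V=6, E=12, F=8.
Attach a regular octahedron (V=6, E=12, F=8) along a 3-gon: merge 3 vertices and 3 edges, delete both glued faces → V=9, E=21, F=14.
Check: V − E + F = 9 − 21 + 14 = 2.

21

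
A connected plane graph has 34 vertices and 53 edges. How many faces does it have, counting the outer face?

Euler's formula for a connected plane graph: V − E + F = 2, so F = 2 − 34 + 53 = 21.

21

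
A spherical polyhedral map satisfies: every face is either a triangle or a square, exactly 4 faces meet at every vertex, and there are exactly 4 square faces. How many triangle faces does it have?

8

Let x be the number of triangles; then F = 4 + x.
Edge–face incidences: 2E = 4·4 + 3·x = 16 + 3x.
Every vertex has degree 4, so 4V = 2E.
Euler: V − E + F = 2 ⇒ (2E)/4 − E + (4 + x) = 2.
Multiply by 8: 2·(2E) − 4·(2E) + 8·(4 + x) = 16, i.e. 32 + 8x − 2·(16 + 3x) = 16.
Collecting terms: 2x = 16, so x = 8.
Then 2E = 16 + 3·8 = 40, so E = 20, V = 2E/4 = 10, F = 4 + 8 = 12.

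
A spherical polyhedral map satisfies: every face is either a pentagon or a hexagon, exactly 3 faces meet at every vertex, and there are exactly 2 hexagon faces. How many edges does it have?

36

Let x be the number of pentagons; then F = 2 + x.
Edge–face incidences: 2E = 6·2 + 5·x = 12 + 5x.
Every vertex has degree 3, so 3V = 2E.
Euler: V − E + F = 2 ⇒ (2E)/3 − E + (2 + x) = 2.
Multiply by 6: 2·(2E) − 3·(2E) + 6·(2 + x) = 12, i.e. 12 + 6x − (12 + 5x) = 12.
Collecting terms: x = 12.
Then 2E = 12 + 5·12 = 72, so E = 36, V = 2E/3 = 24, F = 2 + 12 = 14.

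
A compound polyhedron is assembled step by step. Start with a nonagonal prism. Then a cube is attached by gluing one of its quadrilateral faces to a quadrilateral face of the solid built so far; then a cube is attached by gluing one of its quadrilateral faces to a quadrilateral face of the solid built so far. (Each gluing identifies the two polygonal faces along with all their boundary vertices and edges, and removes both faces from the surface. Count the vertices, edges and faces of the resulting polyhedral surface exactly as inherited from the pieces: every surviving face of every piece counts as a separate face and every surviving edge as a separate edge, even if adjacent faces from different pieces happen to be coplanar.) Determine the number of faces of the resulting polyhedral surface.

A nonagonal prism: V=18, E=27, F=11.
Attach a cube (V=8, E=12, F=6) along a 4-gon: merge 4 vertices and 4 edges, delete both glued faces → V=22, E=35, F=15.
Attach a cube (V=8, E=12, F=6) along a 4-gon: merge 4 vertices and 4 edges, delete both glued faces → V=26, E=43, F=19.
Check: V − E + F = 26 − 43 + 19 = 2.

19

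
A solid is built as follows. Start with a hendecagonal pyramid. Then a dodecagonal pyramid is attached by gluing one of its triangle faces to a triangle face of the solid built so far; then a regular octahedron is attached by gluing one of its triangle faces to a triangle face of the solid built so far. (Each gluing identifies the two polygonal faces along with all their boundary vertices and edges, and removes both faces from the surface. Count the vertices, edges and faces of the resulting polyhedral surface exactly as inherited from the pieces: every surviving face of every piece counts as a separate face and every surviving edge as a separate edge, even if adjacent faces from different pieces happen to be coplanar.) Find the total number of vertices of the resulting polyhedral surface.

25

A hendecagonal pyramid: V=12, E=22, F=12.
Attach a dodecagonal pyramid (V=13, E=24, F=13) along a 3-gon: merge 3 vertices and 3 edges, delete both glued faces → V=22, E=43, F=23.
Attach a regular octahedron (V=6, E=12, F=8) along a 3-gon: merge 3 vertices and 3 edges, delete both glued faces → V=25, E=52, F=29.
Check: V − E + F = 25 − 52 + 29 = 2.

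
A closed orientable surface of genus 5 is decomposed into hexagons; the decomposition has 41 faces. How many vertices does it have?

74

χ = 2 − 2·5 = -8, and every face is a hexagon so 6F = 2E.
E = 6·41/2 = 123. Then V = -8 + E − F = -8 + 123 − 41 = 74.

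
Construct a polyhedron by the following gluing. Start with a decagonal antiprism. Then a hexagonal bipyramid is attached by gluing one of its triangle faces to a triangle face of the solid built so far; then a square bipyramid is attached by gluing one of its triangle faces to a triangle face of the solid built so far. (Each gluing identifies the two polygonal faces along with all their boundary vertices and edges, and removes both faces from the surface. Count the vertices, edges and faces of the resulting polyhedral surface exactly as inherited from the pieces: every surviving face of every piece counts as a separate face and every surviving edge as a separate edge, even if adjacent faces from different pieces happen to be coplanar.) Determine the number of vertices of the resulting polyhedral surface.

28

A decagonal antiprism: V=20, E=40, F=22.
Attach a hexagonal bipyramid (V=8, E=18, F=12) along a 3-gon: merge 3 vertices and 3 edges, delete both glued faces → V=25, E=55, F=32.
Attach a square bipyramid (V=6, E=12, F=8) along a 3-gon: merge 3 vertices and 3 edges, delete both glued faces → V=28, E=64, F=38.
Check: V − E + F = 28 − 64 + 38 = 2.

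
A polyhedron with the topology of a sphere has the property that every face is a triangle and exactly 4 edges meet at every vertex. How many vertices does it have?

Each face has 3 edges and each edge borders two faces, so 2E = 3F.
Each vertex has degree 4, so 4V = 2E and hence V = 3F/4.
Euler: V − E + F = 2 ⇒ (3F/4) − (3F/2) + F = 2.
Multiply by 8: (6 − 12 + 8)F = 16, i.e. 2F = 16.
So F = 8, E = 3·8/2 = 12, V = 3·8/4 = 6.

6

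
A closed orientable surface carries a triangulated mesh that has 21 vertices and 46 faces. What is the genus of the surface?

Every face is a triangle, so 2E = 3·46 = 138, giving E = 69.
χ = V − E + F = 21 − 69 + 46 = -2.
For a closed orientable surface χ = 2 − 2g, so g = (2 − (-2))/2 = 2.

2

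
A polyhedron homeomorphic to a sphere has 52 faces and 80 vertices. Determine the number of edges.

Here V − E + F = 2.
E = V + F − (2) = 80 + 52 − (2) = 130.

130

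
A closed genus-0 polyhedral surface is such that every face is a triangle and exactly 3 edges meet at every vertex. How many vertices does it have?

4

Each face has 3 edges and each edge borders two faces, so 2E = 3F.
Each vertex has degree 3, so 3V = 2E and hence V = 3F/3.
Euler: V − E + F = 2 ⇒ (3F/3) − (3F/2) + F = 2.
Multiply by 6: (6 − 9 + 6)F = 12, i.e. 3F = 12.
So F = 4, E = 3·4/2 = 6, V = 3·4/3 = 4.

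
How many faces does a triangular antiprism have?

An antiprism on an n-gon has two n-gon caps and 2n triangles: V = 2·3 = 6, E = 4·3 = 12, F = 2·3 + 2 = 8.

8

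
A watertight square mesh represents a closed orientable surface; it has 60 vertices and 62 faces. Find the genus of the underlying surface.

2

Every face is a square, so 2E = 4·62 = 248, giving E = 124.
χ = V − E + F = 60 − 124 + 62 = -2.
For a closed orientable surface χ = 2 − 2g, so g = (2 − (-2))/2 = 2.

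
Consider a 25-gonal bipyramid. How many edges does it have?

A bipyramid over an n-gon has 2n triangular faces and n + 2 vertices: V = 25 + 2 = 27, E = 3·25 = 75, F = 2·25 = 50.

75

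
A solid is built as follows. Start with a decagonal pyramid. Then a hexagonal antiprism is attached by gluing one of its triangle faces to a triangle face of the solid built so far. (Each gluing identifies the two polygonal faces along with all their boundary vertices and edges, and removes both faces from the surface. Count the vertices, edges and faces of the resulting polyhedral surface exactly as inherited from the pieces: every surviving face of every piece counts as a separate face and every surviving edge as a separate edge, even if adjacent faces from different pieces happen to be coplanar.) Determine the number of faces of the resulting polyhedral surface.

23

A decagonal pyramid: V=11, E=20, F=11.
Attach a hexagonal antiprism (V=12, E=24, F=14) along a 3-gon: merge 3 vertices and 3 edges, delete both glued faces → V=20, E=41, F=23.
Check: V − E + F = 20 − 41 + 23 = 2.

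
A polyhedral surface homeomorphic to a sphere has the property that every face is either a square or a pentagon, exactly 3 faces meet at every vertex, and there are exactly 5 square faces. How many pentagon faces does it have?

Let x be the number of pentagons; then F = 5 + x.
Edge–face incidences: 2E = 4·5 + 5·x = 20 + 5x.
Every vertex has degree 3, so 3V = 2E.
Euler: V − E + F = 2 ⇒ (2E)/3 − E + (5 + x) = 2.
Multiply by 6: 2·(2E) − 3·(2E) + 6·(5 + x) = 12, i.e. 30 + 6x − (20 + 5x) = 12.
Collecting terms: x + 10 = 12, so x = 2.
Then 2E = 20 + 5·2 = 30, so E = 15, V = 2E/3 = 10, F = 5 + 2 = 7.

2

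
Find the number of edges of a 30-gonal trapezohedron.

The n-trapezohedron (dual of the n-antiprism) has V = 2·30 + 2 = 62, E = 4·30 = 120, F = 2·30 = 60.

120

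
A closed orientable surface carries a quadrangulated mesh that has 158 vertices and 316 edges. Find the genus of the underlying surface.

1

Every face is a square and each edge borders two faces, so 4F = 2·316, giving F = 158.
χ = V − E + F = 158 − 316 + 158 = 0.
For a closed orientable surface χ = 2 − 2g, so g = (2 − (0))/2 = 1.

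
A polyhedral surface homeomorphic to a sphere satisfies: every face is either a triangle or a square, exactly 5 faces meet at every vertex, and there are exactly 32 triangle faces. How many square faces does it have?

6

Let x be the number of squares; then F = 32 + x.
Edge–face incidences: 2E = 3·32 + 4·x = 96 + 4x.
Every vertex has degree 5, so 5V = 2E.
Euler: V − E + F = 2 ⇒ (2E)/5 − E + (32 + x) = 2.
Multiply by 10: 2·(2E) − 5·(2E) + 10·(32 + x) = 20, i.e. 320 + 10x − 3·(96 + 4x) = 20.
Collecting terms: −2x + 32 = 20, so −2x = −12, so x = 6.
Then 2E = 96 + 4·6 = 120, so E = 60, V = 2E/5 = 24, F = 32 + 6 = 38.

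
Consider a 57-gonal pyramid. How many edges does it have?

114

A pyramid on an n-gon base has one n-gon and n triangles: V = 57 + 1 = 58, E = 2·57 = 114, F = 57 + 1 = 58.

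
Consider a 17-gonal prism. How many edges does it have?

51

A prism on an n-gon has two n-gon bases and n rectangular sides: V = 2·17 = 34, E = 3·17 = 51, F = 17 + 2 = 19.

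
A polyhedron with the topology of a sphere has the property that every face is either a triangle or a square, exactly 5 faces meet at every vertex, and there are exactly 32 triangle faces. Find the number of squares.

Let x be the number of squares; then F = 32 + x.
Edge–face incidences: 2E = 3·32 + 4·x = 96 + 4x.
Every vertex has degree 5, so 5V = 2E.
Euler: V − E + F = 2 ⇒ (2E)/5 − E + (32 + x) = 2.
Multiply by 10: 2·(2E) − 5·(2E) + 10·(32 + x) = 20, i.e. 320 + 10x − 3·(96 + 4x) = 20.
Collecting terms: −2x + 32 = 20, so −2x = −12, so x = 6.
Then 2E = 96 + 4·6 = 120, so E = 60, V = 2E/5 = 24, F = 32 + 6 = 38.

6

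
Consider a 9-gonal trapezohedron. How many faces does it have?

18

The n-trapezohedron (dual of the n-antiprism) has V = 2·9 + 2 = 20, E = 4·9 = 36, F = 2·9 = 18.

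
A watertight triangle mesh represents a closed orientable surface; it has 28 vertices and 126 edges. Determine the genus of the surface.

Every face is a triangle and each edge borders two faces, so 3F = 2·126, giving F = 84.
χ = V − E + F = 28 − 126 + 84 = -14.
For a closed orientable surface χ = 2 − 2g, so g = (2 − (-14))/2 = 8.

8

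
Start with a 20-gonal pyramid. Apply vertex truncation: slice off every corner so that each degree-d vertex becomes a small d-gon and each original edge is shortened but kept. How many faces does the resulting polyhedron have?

42

The base solid has V = 21, E = 40, F = 21.
Truncation replaces each original edge-end by a new vertex, so V′ = 2E = 80.
Each original edge survives, and each old vertex of degree d contributes d new edges; summing degrees gives Σd = 2E, so E′ = E + 2E = 3E = 120.
Each original face survives and each original vertex becomes one new face: F′ = F + V = 42.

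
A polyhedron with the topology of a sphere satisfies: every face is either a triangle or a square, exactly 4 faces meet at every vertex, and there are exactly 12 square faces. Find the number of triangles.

8

Let x be the number of triangles; then F = 12 + x.
Edge–face incidences: 2E = 4·12 + 3·x = 48 + 3x.
Every vertex has degree 4, so 4V = 2E.
Euler: V − E + F = 2 ⇒ (2E)/4 − E + (12 + x) = 2.
Multiply by 8: 2·(2E) − 4·(2E) + 8·(12 + x) = 16, i.e. 96 + 8x − 2·(48 + 3x) = 16.
Collecting terms: 2x = 16, so x = 8.
Then 2E = 48 + 3·8 = 72, so E = 36, V = 2E/4 = 18, F = 12 + 8 = 20.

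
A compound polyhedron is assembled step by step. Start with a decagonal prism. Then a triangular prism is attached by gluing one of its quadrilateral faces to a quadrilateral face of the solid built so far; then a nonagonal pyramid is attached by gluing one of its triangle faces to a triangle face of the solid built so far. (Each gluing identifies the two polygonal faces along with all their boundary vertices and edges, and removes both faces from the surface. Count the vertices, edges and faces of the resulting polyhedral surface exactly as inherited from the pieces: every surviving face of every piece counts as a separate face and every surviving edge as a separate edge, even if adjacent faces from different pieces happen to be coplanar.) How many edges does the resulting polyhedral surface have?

50

A decagonal prism: V=20, E=30, F=12.
Attach a triangular prism (V=6, E=9, F=5) along a 4-gon: merge 4 vertices and 4 edges, delete both glued faces → V=22, E=35, F=15.
Attach a nonagonal pyramid (V=10, E=18, F=10) along a 3-gon: merge 3 vertices and 3 edges, delete both glued faces → V=29, E=50, F=23.
Check: V − E + F = 29 − 50 + 23 = 2.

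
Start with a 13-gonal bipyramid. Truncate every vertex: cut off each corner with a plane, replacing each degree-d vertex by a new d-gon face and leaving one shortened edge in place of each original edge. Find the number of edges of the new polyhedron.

117

The base solid has V = 15, E = 39, F = 26.
Truncation replaces each original edge-end by a new vertex, so V′ = 2E = 78.
Each original edge survives, and each old vertex of degree d contributes d new edges; summing degrees gives Σd = 2E, so E′ = E + 2E = 3E = 117.
Each original face survives and each original vertex becomes one new face: F′ = F + V = 41.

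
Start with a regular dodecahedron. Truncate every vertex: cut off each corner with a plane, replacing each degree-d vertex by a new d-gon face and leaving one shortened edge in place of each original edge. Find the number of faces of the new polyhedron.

The base solid has V = 20, E = 30, F = 12.
Truncation replaces each original edge-end by a new vertex, so V′ = 2E = 60.
Each original edge survives, and each old vertex of degree d contributes d new edges; summing degrees gives Σd = 2E, so E′ = E + 2E = 3E = 90.
Each original face survives and each original vertex becomes one new face: F′ = F + V = 32.

32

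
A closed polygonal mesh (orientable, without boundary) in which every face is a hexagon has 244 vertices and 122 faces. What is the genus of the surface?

Every face is a hexagon, so 2E = 6·122 = 732, giving E = 366.
χ = V − E + F = 244 − 366 + 122 = 0.
For a closed orientable surface χ = 2 − 2g, so g = (2 − (0))/2 = 1.

1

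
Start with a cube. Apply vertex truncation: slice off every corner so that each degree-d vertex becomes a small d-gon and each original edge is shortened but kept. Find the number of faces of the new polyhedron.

The base solid has V = 8, E = 12, F = 6.
Truncation replaces each original edge-end by a new vertex, so V′ = 2E = 24.
Each original edge survives, and each old vertex of degree d contributes d new edges; summing degrees gives Σd = 2E, so E′ = E + 2E = 3E = 36.
Each original face survives and each original vertex becomes one new face: F′ = F + V = 14.

14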